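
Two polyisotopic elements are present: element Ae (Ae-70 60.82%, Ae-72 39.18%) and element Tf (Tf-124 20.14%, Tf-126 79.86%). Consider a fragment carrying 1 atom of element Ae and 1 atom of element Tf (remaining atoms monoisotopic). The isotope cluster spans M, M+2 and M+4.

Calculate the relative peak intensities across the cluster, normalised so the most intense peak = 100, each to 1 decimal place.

Element Ae pattern (n=1): 0.6082 : 0.3918
Element Tf pattern (n=1): 0.2014 : 0.7986
Convolve the two distributions (both contribute in 2-u steps):
  M: 0.6082×0.2014 = 0.122491
  M+2: 0.6082×0.7986 + 0.3918×0.2014 = 0.564617
  M+4: 0.3918×0.7986 = 0.312891
Scale to base peak (0.564617) = 100: 21.7 : 100.0 : 55.4

21.7 : 100.0 : 55.4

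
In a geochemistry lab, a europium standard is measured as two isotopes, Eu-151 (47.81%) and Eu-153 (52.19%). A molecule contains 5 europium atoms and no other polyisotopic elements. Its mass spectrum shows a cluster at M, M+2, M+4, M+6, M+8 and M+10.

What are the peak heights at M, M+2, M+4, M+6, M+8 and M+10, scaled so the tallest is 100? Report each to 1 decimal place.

7.7 : 42.0 : 91.6 : 100.0 : 54.6 : 11.9

Expanding (0.4781 + 0.5219)^5:
P(M) = 0.4781^5 = 0.024980
P(M+2) = 5 × 0.4781^4 × 0.5219^1 = 0.136343
P(M+4) = 10 × 0.4781^3 × 0.5219^2 = 0.297667
P(M+6) = 10 × 0.4781^2 × 0.5219^3 = 0.324937
P(M+8) = 5 × 0.4781^1 × 0.5219^4 = 0.177353
P(M+10) = 0.5219^5 = 0.038720
The M+6 peak is largest (0.324937); scaling to 100 gives 7.7 : 42.0 : 91.6 : 100.0 : 54.6 : 11.9.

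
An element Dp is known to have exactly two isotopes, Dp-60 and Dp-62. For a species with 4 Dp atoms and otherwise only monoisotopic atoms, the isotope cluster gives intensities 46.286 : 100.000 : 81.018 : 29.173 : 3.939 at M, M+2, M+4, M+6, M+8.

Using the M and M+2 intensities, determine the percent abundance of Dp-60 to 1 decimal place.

If p is the fraction of Dp that is Dp-60, then I(M+2)/I(M) = [C(4,1)·p^3·(1−p)] / p^4 = 4·(1−p)/p = 100.000/46.286 = 2.1605
(1−p)/p = 2.1605/4 = 0.5401  ⇒  p = 1/(1 + 0.5401) = 0.6493
Dp-60: 64.9%, Dp-62: 35.1%.

64.9%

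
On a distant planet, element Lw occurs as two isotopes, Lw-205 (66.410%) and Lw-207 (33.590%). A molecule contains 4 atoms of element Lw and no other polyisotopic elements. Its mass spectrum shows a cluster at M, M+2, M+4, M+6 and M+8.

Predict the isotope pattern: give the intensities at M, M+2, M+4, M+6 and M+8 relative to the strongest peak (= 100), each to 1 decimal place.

49.4 : 100.0 : 75.9 : 25.6 : 3.2

Expanding (0.66410 + 0.33590)^4:
P(M) = 0.66410^4 = 0.194506
P(M+2) = 4 × 0.66410^3 × 0.33590^1 = 0.393523
P(M+4) = 6 × 0.66410^2 × 0.33590^2 = 0.298565
P(M+6) = 4 × 0.66410^1 × 0.33590^3 = 0.100675
P(M+8) = 0.33590^4 = 0.012730
The M+2 peak is largest (0.393523); scaling to 100 gives 49.4 : 100.0 : 75.9 : 25.6 : 3.2.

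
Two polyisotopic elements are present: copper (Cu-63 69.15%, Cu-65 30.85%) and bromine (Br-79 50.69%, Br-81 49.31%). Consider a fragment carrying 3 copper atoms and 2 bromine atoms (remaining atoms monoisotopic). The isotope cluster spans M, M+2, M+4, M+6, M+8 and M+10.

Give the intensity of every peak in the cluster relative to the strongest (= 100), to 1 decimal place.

Copper pattern (n=3): 0.33065611 : 0.44254842 : 0.19743483 : 0.02936064
Bromine pattern (n=2): 0.25694761 : 0.49990478 : 0.24314761
Convolve the two distributions (both contribute in 2-u steps):
  M: 0.33065611×0.25694761 = 0.084961
  M+2: 0.33065611×0.49990478 + 0.44254842×0.25694761 = 0.279008
  M+4: 0.33065611×0.24314761 + 0.44254842×0.49990478 + 0.19743483×0.25694761 = 0.352361
  M+6: 0.44254842×0.24314761 + 0.19743483×0.49990478 + 0.02936064×0.25694761 = 0.213847
  M+8: 0.19743483×0.24314761 + 0.02936064×0.49990478 = 0.062683
  M+10: 0.02936064×0.24314761 = 0.007139
Scale to base peak (0.352361) = 100: 24.1 : 79.2 : 100.0 : 60.7 : 17.8 : 2.0

24.1 : 79.2 : 100.0 : 60.7 : 17.8 : 2.0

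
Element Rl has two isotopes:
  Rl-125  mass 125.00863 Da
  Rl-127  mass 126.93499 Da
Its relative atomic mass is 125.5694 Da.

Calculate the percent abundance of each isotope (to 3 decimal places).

Let x be the fractional abundance of Rl-125; then Rl-127 has abundance 1 − x.
125.00863·x + 126.93499·(1 − x) = 125.5694
(125.00863 − 126.93499)·x = 125.5694 − 126.93499
x = -1.36559 / -1.92636 = 0.70890 → 70.890% Rl-125, 29.110% Rl-127.

Rl-125: 70.890%, Rl-127: 29.110%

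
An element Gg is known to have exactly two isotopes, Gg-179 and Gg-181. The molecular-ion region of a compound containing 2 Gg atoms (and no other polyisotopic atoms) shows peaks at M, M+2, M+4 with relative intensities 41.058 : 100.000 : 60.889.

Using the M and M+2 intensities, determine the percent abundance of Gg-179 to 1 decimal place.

45.1%

Let p = fractional abundance of Gg-179. I(M+2)/I(M) = [C(2,1)·p^1·(1−p)] / p^2 = 2·(1−p)/p = 100.000/41.058 = 2.4356
(1−p)/p = 2.4356/2 = 1.2178  ⇒  p = 1/(1 + 1.2178) = 0.4509
Gg-179: 45.1%, Gg-181: 54.9%.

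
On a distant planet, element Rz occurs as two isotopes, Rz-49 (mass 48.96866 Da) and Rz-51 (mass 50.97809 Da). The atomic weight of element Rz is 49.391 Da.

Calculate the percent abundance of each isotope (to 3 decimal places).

With x = fraction of Rz-49 (so Rz-51 is 1 − x):
48.96866·x + 50.97809·(1 − x) = 49.391
(48.96866 − 50.97809)·x = 49.391 − 50.97809
x = -1.58709 / -2.00943 = 0.78982 → 78.982% Rz-49, 21.018% Rz-51.

Rz-49: 78.982%, Rz-51: 21.018%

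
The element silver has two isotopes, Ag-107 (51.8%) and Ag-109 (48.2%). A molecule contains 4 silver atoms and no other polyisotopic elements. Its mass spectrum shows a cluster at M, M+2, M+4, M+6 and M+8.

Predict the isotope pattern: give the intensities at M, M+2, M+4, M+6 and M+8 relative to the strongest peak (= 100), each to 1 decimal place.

Each Ag atom is independently Ag-107 (p = 0.518) or Ag-109 (q = 0.482); the cluster is the binomial expansion (p + q)^4.
P(M) = 0.518^4 = 0.071998
P(M+2) = 4 × 0.518^3 × 0.482^1 = 0.267976
P(M+4) = 6 × 0.518^2 × 0.482^2 = 0.374029
P(M+6) = 4 × 0.518^1 × 0.482^3 = 0.232023
P(M+8) = 0.482^4 = 0.053974
The M+4 peak is largest (0.374029); scaling to 100 gives 19.2 : 71.6 : 100.0 : 62.0 : 14.4.

19.2 : 71.6 : 100.0 : 62.0 : 14.4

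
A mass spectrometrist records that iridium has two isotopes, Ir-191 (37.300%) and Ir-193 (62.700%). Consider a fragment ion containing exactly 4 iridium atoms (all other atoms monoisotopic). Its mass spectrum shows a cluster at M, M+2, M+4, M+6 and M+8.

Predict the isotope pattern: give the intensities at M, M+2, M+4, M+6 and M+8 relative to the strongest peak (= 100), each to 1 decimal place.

5.3 : 35.4 : 89.2 : 100.0 : 42.0

Expanding (0.37300 + 0.62700)^4:
P(M) = 0.37300^4 = 0.019357
P(M+2) = 4 × 0.37300^3 × 0.62700^1 = 0.130153
P(M+4) = 6 × 0.37300^2 × 0.62700^2 = 0.328174
P(M+6) = 4 × 0.37300^1 × 0.62700^3 = 0.367766
P(M+8) = 0.62700^4 = 0.154550
The M+6 peak is largest (0.367766); scaling to 100 gives 5.3 : 35.4 : 89.2 : 100.0 : 42.0.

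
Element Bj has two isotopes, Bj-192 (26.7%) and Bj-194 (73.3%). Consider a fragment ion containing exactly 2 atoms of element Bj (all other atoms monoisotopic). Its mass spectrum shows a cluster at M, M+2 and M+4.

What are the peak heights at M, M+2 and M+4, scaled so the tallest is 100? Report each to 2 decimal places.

Each Bj atom is independently Bj-192 (p = 0.267) or Bj-194 (q = 0.733); the cluster is the binomial expansion (p + q)^2.
P(M) = 0.267^2 = 0.071289
P(M+2) = 2 × 0.267^1 × 0.733^1 = 0.391422
P(M+4) = 0.733^2 = 0.537289
The M+4 peak is largest (0.537289); scaling to 100 gives 13.27 : 72.85 : 100.00.

13.27 : 72.85 : 100.00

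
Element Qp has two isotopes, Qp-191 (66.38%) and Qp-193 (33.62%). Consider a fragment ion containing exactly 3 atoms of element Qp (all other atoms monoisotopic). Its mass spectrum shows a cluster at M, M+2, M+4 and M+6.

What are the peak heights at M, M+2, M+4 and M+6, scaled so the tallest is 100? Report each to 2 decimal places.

Expanding (0.6638 + 0.3362)^3:
P(M) = 0.6638^3 = 0.292490
P(M+2) = 3 × 0.6638^2 × 0.3362^1 = 0.444420
P(M+4) = 3 × 0.6638^1 × 0.3362^2 = 0.225089
P(M+6) = 0.3362^3 = 0.038001
The M+2 peak is largest (0.444420); scaling to 100 gives 65.81 : 100.00 : 50.65 : 8.55.

65.81 : 100.00 : 50.65 : 8.55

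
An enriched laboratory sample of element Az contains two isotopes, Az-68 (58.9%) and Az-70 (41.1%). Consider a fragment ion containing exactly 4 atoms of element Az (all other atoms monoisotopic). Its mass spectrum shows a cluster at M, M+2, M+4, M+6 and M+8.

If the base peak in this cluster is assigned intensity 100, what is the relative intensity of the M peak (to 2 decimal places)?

Term probabilities: M 0.1204, M+2 0.3359, M+4 0.3516, M+6 0.1636, M+8 0.0285. Base peak = M+4.
P(M+4) = C(4,2) × 0.589^2 × 0.411^2 = 6 × 0.346921 × 0.168921 = 0.351613 (base)
P(M) = C(4,0) × 0.589^4 × 0.411^0 = 1 × 0.12035418 × 1.0000 = 0.120354
Relative intensity = 0.120354 / 0.351613 × 100 = 34.23

34.23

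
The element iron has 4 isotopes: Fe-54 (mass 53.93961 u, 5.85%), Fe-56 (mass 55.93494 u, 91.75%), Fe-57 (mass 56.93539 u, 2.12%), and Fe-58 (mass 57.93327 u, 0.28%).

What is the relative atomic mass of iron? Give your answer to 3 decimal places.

Average mass = Σ (abundance × isotope mass) = 0.0585 × 53.93961 + 0.9175 × 55.93494 + 0.0212 × 56.93539 + 0.0028 × 57.93327
= 3.155467 + 51.320307 + 1.207030 + 0.162213 = 55.845017 u

55.845 u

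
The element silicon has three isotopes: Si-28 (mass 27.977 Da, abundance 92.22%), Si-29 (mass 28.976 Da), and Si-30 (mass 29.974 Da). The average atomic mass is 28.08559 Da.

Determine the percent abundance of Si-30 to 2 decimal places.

3.09%

The remaining 7.78% is split between Si-29 (fraction x) and Si-30 (fraction 0.0778 − x).
Substituting: 28.976x + 29.974(0.0778 − x) = 2.2852006
(28.976 − 29.974)x = -0.0467766  ⇒  x = 0.04687, y = 0.03093
Si-29: 4.69%, Si-30: 3.09%.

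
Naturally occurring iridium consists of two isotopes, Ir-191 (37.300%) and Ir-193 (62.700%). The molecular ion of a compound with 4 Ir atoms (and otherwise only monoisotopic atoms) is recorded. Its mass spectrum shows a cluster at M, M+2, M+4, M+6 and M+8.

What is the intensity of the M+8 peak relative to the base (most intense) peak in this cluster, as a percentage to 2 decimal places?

Binomial terms of (0.37300 + 0.62700)^4: M 0.0194, M+2 0.1302, M+4 0.3282, M+6 0.3678, M+8 0.1546 → M+6 is the base peak.
P(M+6) = C(4,3) × 0.37300^1 × 0.62700^3 = 4 × 0.3730 × 0.24649188 = 0.367766 (base)
P(M+8) = C(4,4) × 0.37300^0 × 0.62700^4 = 1 × 1.0000 × 0.15455041 = 0.154550
Relative intensity = 0.154550 / 0.367766 × 100 = 42.02

42.02%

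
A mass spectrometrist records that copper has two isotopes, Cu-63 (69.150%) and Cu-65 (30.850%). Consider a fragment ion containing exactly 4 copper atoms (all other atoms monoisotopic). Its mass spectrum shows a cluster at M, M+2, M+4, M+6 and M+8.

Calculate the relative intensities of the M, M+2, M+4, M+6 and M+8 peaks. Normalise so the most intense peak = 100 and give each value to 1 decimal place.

Each Cu atom is independently Cu-63 (p = 0.69150) or Cu-65 (q = 0.30850); the cluster is the binomial expansion (p + q)^4.
P(M) = 0.69150^4 = 0.228649
P(M+2) = 4 × 0.69150^3 × 0.30850^1 = 0.408030
P(M+4) = 6 × 0.69150^2 × 0.30850^2 = 0.273052
P(M+6) = 4 × 0.69150^1 × 0.30850^3 = 0.081212
P(M+8) = 0.30850^4 = 0.009058
The M+2 peak is largest (0.408030); scaling to 100 gives 56.0 : 100.0 : 66.9 : 19.9 : 2.2.

56.0 : 100.0 : 66.9 : 19.9 : 2.2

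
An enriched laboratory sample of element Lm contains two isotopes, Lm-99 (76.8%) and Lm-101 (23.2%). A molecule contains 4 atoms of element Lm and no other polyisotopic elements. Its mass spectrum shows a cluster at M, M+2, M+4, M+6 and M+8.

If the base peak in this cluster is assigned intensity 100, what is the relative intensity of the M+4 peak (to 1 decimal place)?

45.3

Binomial terms of (0.768 + 0.232)^4: M 0.3479, M+2 0.4204, M+4 0.1905, M+6 0.0384, M+8 0.0029 → M+2 is the base peak.
P(M+2) = C(4,1) × 0.768^3 × 0.232^1 = 4 × 0.45298483 × 0.2320 = 0.420370 (base)
P(M+4) = C(4,2) × 0.768^2 × 0.232^2 = 6 × 0.589824 × 0.053824 = 0.190480
Relative intensity = 0.190480 / 0.420370 × 100 = 45.3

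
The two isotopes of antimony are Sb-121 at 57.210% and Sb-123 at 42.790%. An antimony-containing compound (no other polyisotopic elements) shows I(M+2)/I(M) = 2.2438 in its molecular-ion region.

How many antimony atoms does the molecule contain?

The M+2/M ratio from n Sb atoms is n · q/p = n · 0.42790/0.57210.
n = 2.2438 × 0.57210/0.42790 = 3.00 ≈ 3

3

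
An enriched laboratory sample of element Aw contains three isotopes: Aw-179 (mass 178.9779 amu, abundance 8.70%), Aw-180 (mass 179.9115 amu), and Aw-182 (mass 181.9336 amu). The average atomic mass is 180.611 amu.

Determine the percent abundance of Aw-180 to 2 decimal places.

Let x and y be the fractions of Aw-180 and Aw-182. Then x + y = 1 − 0.0870 = 0.9130 and 179.9115x + 181.9336y = 180.611 − 0.0870×178.9779 = 165.0399227.
Substituting: 179.9115x + 181.9336(0.9130 − x) = 165.0399227
(179.9115 − 181.9336)x = -1.0654541  ⇒  x = 0.52690, y = 0.38610
Aw-180: 52.69%, Aw-182: 38.61%.

52.69%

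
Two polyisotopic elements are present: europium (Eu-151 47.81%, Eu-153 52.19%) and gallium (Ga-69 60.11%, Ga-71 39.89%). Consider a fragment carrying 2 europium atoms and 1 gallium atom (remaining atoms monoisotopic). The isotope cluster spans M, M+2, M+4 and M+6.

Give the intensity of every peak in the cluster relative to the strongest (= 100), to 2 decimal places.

35.13 : 100.00 : 92.75 : 27.78

Europium pattern (n=2): 0.22857961 : 0.49904078 : 0.27237961
Gallium pattern (n=1): 0.6011 : 0.3989
Convolve the two distributions (both contribute in 2-u steps):
  M: 0.22857961×0.6011 = 0.137399
  M+2: 0.22857961×0.3989 + 0.49904078×0.6011 = 0.391154
  M+4: 0.49904078×0.3989 + 0.27237961×0.6011 = 0.362795
  M+6: 0.27237961×0.3989 = 0.108652
Scale to base peak (0.391154) = 100: 35.13 : 100.00 : 92.75 : 27.78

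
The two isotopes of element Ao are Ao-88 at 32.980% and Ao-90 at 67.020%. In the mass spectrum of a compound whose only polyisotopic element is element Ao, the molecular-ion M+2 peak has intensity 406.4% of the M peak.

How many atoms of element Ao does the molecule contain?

For n independent Ao atoms, I(M+2)/I(M) = n · (abundance Ao-90) / (abundance Ao-88) = n · 0.67020/0.32980.
n = 4.064 × 0.32980/0.67020 = 2.00 ≈ 2

2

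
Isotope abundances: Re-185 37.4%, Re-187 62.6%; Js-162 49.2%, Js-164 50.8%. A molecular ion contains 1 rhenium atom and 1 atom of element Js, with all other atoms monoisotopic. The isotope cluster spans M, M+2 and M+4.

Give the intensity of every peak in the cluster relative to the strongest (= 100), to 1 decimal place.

37.0 : 100.0 : 63.9

Rhenium pattern (n=1): 0.3740 : 0.6260
Element Js pattern (n=1): 0.4920 : 0.5080
Convolve the two distributions (both contribute in 2-u steps):
  M: 0.3740×0.4920 = 0.184008
  M+2: 0.3740×0.5080 + 0.6260×0.4920 = 0.497984
  M+4: 0.6260×0.5080 = 0.318008
Scale to base peak (0.497984) = 100: 37.0 : 100.0 : 63.9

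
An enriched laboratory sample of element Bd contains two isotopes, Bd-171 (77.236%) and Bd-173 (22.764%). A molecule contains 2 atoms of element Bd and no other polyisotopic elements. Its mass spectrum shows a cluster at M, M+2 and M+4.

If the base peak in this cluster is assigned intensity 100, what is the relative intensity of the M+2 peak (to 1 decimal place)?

58.9

Term probabilities: M 0.5965, M+2 0.3516, M+4 0.0518. Base peak = M.
P(M) = C(2,0) × 0.77236^2 × 0.22764^0 = 1 × 0.59653997 × 1.0000 = 0.596540 (base)
P(M+2) = C(2,1) × 0.77236^1 × 0.22764^1 = 2 × 0.77236 × 0.22764 = 0.351640
Relative intensity = 0.351640 / 0.596540 × 100 = 58.9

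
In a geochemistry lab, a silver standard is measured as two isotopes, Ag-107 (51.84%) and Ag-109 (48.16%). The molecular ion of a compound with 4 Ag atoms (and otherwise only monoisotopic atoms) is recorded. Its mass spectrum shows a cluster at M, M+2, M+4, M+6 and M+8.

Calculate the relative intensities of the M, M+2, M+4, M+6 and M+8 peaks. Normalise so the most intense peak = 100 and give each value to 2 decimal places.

Expanding (0.5184 + 0.4816)^4:
P(M) = 0.5184^4 = 0.072220
P(M+2) = 4 × 0.5184^3 × 0.4816^1 = 0.268375
P(M+4) = 6 × 0.5184^2 × 0.4816^2 = 0.373985
P(M+6) = 4 × 0.5184^1 × 0.4816^3 = 0.231624
P(M+8) = 0.4816^4 = 0.053795
The M+4 peak is largest (0.373985); scaling to 100 gives 19.31 : 71.76 : 100.00 : 61.93 : 14.38.

19.31 : 71.76 : 100.00 : 61.93 : 14.38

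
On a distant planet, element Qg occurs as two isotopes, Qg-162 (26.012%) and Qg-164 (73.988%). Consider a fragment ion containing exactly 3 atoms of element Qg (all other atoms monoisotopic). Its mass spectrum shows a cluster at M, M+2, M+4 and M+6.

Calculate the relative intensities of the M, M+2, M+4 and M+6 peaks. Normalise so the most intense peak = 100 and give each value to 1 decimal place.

4.1 : 35.2 : 100.0 : 94.8

The 3 Qg atoms are independent, so intensities follow the terms of (0.26012 + 0.73988)^3.
P(M) = 0.26012^3 = 0.017600
P(M+2) = 3 × 0.26012^2 × 0.73988^1 = 0.150186
P(M+4) = 3 × 0.26012^1 × 0.73988^2 = 0.427187
P(M+6) = 0.73988^3 = 0.405027
The M+4 peak is largest (0.427187); scaling to 100 gives 4.1 : 35.2 : 100.0 : 94.8.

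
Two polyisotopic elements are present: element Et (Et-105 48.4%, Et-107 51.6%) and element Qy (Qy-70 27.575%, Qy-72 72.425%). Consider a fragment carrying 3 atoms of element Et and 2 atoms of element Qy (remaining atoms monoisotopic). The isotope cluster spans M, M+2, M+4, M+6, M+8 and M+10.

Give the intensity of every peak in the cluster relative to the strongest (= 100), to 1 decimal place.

Element Et pattern (n=3): 0.1133799 : 0.36262829 : 0.38660371 : 0.1373881
Element Qy pattern (n=2): 0.07603806 : 0.39942388 : 0.52453806
Convolve the two distributions (both contribute in 2-u steps):
  M: 0.1133799×0.07603806 = 0.008621
  M+2: 0.1133799×0.39942388 + 0.36262829×0.07603806 = 0.072860
  M+4: 0.1133799×0.52453806 + 0.36262829×0.39942388 + 0.38660371×0.07603806 = 0.233711
  M+6: 0.36262829×0.52453806 + 0.38660371×0.39942388 + 0.1373881×0.07603806 = 0.355078
  M+8: 0.38660371×0.52453806 + 0.1373881×0.39942388 = 0.257664
  M+10: 0.1373881×0.52453806 = 0.072065
Scale to base peak (0.355078) = 100: 2.4 : 20.5 : 65.8 : 100.0 : 72.6 : 20.3

2.4 : 20.5 : 65.8 : 100.0 : 72.6 : 20.3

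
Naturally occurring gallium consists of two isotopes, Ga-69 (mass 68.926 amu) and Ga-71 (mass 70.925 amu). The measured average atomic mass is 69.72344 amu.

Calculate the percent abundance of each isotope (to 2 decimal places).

With x = fraction of Ga-69 (so Ga-71 is 1 − x):
68.926·x + 70.925·(1 − x) = 69.72344
(68.926 − 70.925)·x = 69.72344 − 70.925
x = -1.20156 / -1.999 = 0.60108 → 60.11% Ga-69, 39.89% Ga-71.

Ga-69: 60.11%, Ga-71: 39.89%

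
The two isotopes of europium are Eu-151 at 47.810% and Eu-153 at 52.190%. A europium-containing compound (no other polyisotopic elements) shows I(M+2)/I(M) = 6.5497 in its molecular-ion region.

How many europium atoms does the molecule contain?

The M+2/M ratio from n Eu atoms is n · q/p = n · 0.52190/0.47810.
n = 6.5497 × 0.47810/0.52190 = 6.00 ≈ 6

6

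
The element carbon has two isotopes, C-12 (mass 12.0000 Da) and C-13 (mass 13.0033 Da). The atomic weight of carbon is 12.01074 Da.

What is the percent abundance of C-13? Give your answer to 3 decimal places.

1.070%

Let x be the fractional abundance of C-12; then C-13 has abundance 1 − x.
12.0000·x + 13.0033·(1 − x) = 12.01074
(12.0000 − 13.0033)·x = 12.01074 − 13.0033
x = -0.99256 / -1.0033 = 0.98930 → 98.930% C-12, 1.070% C-13.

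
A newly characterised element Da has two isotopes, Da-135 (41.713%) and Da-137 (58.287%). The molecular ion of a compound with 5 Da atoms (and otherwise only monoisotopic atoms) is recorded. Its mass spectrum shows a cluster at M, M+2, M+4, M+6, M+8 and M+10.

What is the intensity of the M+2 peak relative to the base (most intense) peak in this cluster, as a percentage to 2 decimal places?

25.61%

Binomial terms of (0.41713 + 0.58287)^5: M 0.0126, M+2 0.0882, M+4 0.2466, M+6 0.3446, M+8 0.2407, M+10 0.0673 → M+6 is the base peak.
P(M+6) = C(5,3) × 0.41713^2 × 0.58287^3 = 10 × 0.17399744 × 0.19802276 = 0.344555 (base)
P(M+2) = C(5,1) × 0.41713^4 × 0.58287^1 = 5 × 0.03027511 × 0.58287 = 0.088232
Relative intensity = 0.088232 / 0.344555 × 100 = 25.61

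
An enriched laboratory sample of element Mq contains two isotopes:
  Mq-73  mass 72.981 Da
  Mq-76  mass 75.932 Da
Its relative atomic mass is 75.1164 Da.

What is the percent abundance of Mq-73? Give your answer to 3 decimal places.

With x = fraction of Mq-73 (so Mq-76 is 1 − x):
72.981·x + 75.932·(1 − x) = 75.1164
(72.981 − 75.932)·x = 75.1164 − 75.932
x = -0.8156 / -2.951 = 0.27638 → 27.638% Mq-73, 72.362% Mq-76.

27.638%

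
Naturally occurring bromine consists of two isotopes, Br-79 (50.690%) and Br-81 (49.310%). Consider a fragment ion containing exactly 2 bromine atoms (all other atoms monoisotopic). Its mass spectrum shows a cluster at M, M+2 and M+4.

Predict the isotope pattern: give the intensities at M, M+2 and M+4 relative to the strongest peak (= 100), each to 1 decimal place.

51.4 : 100.0 : 48.6

Each Br atom is independently Br-79 (p = 0.50690) or Br-81 (q = 0.49310); the cluster is the binomial expansion (p + q)^2.
P(M) = 0.50690^2 = 0.256948
P(M+2) = 2 × 0.50690^1 × 0.49310^1 = 0.499905
P(M+4) = 0.49310^2 = 0.243148
The M+2 peak is largest (0.499905); scaling to 100 gives 51.4 : 100.0 : 48.6.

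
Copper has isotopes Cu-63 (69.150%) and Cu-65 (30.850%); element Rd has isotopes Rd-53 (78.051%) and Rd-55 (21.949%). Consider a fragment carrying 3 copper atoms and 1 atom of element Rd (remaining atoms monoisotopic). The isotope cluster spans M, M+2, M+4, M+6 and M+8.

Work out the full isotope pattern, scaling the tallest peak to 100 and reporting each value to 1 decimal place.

Copper pattern (n=3): 0.33065611 : 0.44254842 : 0.19743483 : 0.02936064
Element Rd pattern (n=1): 0.78051 : 0.21949
Convolve the two distributions (both contribute in 2-u steps):
  M: 0.33065611×0.78051 = 0.258080
  M+2: 0.33065611×0.21949 + 0.44254842×0.78051 = 0.417989
  M+4: 0.44254842×0.21949 + 0.19743483×0.78051 = 0.251235
  M+6: 0.19743483×0.21949 + 0.02936064×0.78051 = 0.066251
  M+8: 0.02936064×0.21949 = 0.006444
Scale to base peak (0.417989) = 100: 61.7 : 100.0 : 60.1 : 15.8 : 1.5

61.7 : 100.0 : 60.1 : 15.8 : 1.5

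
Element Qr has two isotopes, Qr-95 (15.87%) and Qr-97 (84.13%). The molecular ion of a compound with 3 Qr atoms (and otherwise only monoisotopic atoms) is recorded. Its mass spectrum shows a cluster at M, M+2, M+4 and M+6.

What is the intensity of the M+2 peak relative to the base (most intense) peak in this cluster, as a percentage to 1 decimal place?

10.7%

Binomial terms of (0.1587 + 0.8413)^3: M 0.0040, M+2 0.0636, M+4 0.3370, M+6 0.5955 → M+6 is the base peak.
P(M+6) = C(3,3) × 0.1587^0 × 0.8413^3 = 1 × 1.0000 × 0.5954601 = 0.595460 (base)
P(M+2) = C(3,1) × 0.1587^2 × 0.8413^1 = 3 × 0.02518569 × 0.8413 = 0.063566
Relative intensity = 0.063566 / 0.595460 × 100 = 10.7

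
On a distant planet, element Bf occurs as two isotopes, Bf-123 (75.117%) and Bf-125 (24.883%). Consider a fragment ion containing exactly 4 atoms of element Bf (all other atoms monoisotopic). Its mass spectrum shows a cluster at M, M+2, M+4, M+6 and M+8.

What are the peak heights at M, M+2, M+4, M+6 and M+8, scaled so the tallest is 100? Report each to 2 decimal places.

75.47 : 100.00 : 49.69 : 10.97 : 0.91

Expanding (0.75117 + 0.24883)^4:
P(M) = 0.75117^4 = 0.318385
P(M+2) = 4 × 0.75117^3 × 0.24883^1 = 0.421869
P(M+4) = 6 × 0.75117^2 × 0.24883^2 = 0.209620
P(M+6) = 4 × 0.75117^1 × 0.24883^3 = 0.046292
P(M+8) = 0.24883^4 = 0.003834
The M+2 peak is largest (0.421869); scaling to 100 gives 75.47 : 100.00 : 49.69 : 10.97 : 0.91.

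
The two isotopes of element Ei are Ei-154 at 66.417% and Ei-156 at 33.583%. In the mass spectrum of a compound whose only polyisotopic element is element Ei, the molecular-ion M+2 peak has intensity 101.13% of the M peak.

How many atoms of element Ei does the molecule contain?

2

For n independent Ei atoms, I(M+2)/I(M) = n · (abundance Ei-156) / (abundance Ei-154) = n · 0.33583/0.66417.
n = 1.0113 × 0.66417/0.33583 = 2.00 ≈ 2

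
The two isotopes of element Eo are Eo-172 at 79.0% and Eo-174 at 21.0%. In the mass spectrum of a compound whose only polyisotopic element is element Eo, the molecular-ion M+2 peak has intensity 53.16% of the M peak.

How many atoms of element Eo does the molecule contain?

With n Eo atoms, P(M+2)/P(M) = C(n,1)·p^(n−1)q / p^n = n·q/p = n · 0.210/0.790.
n = 0.5316 × 0.790/0.210 = 2.00 ≈ 2

2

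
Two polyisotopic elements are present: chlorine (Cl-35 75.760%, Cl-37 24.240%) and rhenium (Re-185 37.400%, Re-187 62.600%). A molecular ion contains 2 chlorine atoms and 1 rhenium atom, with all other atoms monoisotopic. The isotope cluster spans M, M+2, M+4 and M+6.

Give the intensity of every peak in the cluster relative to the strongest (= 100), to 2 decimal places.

43.22 : 100.00 : 50.72 : 7.41

Chlorine pattern (n=2): 0.57395776 : 0.36728448 : 0.05875776
Rhenium pattern (n=1): 0.3740 : 0.6260
Convolve the two distributions (both contribute in 2-u steps):
  M: 0.57395776×0.3740 = 0.214660
  M+2: 0.57395776×0.6260 + 0.36728448×0.3740 = 0.496662
  M+4: 0.36728448×0.6260 + 0.05875776×0.3740 = 0.251895
  M+6: 0.05875776×0.6260 = 0.036782
Scale to base peak (0.496662) = 100: 43.22 : 100.00 : 50.72 : 7.41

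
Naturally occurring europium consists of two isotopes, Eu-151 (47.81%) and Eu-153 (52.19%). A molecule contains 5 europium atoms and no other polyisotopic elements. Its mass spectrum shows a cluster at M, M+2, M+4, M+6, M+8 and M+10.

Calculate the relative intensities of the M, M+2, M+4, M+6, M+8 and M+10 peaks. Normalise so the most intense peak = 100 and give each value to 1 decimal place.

Expanding (0.4781 + 0.5219)^5:
P(M) = 0.4781^5 = 0.024980
P(M+2) = 5 × 0.4781^4 × 0.5219^1 = 0.136343
P(M+4) = 10 × 0.4781^3 × 0.5219^2 = 0.297667
P(M+6) = 10 × 0.4781^2 × 0.5219^3 = 0.324937
P(M+8) = 5 × 0.4781^1 × 0.5219^4 = 0.177353
P(M+10) = 0.5219^5 = 0.038720
The M+6 peak is largest (0.324937); scaling to 100 gives 7.7 : 42.0 : 91.6 : 100.0 : 54.6 : 11.9.

7.7 : 42.0 : 91.6 : 100.0 : 54.6 : 11.9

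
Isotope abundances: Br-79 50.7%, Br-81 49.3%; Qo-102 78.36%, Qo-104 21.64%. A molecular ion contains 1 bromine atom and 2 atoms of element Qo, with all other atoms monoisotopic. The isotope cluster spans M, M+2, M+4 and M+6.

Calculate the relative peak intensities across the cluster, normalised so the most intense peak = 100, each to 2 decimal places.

Bromine pattern (n=1): 0.5070 : 0.4930
Element Qo pattern (n=2): 0.61402896 : 0.33914208 : 0.04682896
Convolve the two distributions (both contribute in 2-u steps):
  M: 0.5070×0.61402896 = 0.311313
  M+2: 0.5070×0.33914208 + 0.4930×0.61402896 = 0.474661
  M+4: 0.5070×0.04682896 + 0.4930×0.33914208 = 0.190939
  M+6: 0.4930×0.04682896 = 0.023087
Scale to base peak (0.474661) = 100: 65.59 : 100.00 : 40.23 : 4.86

65.59 : 100.00 : 40.23 : 4.86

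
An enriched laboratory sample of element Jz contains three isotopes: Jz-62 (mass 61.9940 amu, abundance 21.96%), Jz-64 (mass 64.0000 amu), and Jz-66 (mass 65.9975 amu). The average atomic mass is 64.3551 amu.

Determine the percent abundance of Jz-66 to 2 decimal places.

The remaining 78.04% is split between Jz-64 (fraction x) and Jz-66 (fraction 0.7804 − x).
Substituting: 64.0000x + 65.9975(0.7804 − x) = 50.7412176
(64.0000 − 65.9975)x = -0.7632314  ⇒  x = 0.38209, y = 0.39831
Jz-64: 38.21%, Jz-66: 39.83%.

39.83%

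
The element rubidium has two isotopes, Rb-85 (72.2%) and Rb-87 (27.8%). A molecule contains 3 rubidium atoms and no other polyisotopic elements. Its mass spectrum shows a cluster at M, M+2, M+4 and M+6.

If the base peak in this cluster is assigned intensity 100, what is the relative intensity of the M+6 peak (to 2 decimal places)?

Binomial terms of (0.722 + 0.278)^3: M 0.3764, M+2 0.4348, M+4 0.1674, M+6 0.0215 → M+2 is the base peak.
P(M+2) = C(3,1) × 0.722^2 × 0.278^1 = 3 × 0.521284 × 0.2780 = 0.434751 (base)
P(M+6) = C(3,3) × 0.722^0 × 0.278^3 = 1 × 1.0000 × 0.02148495 = 0.021485
Relative intensity = 0.021485 / 0.434751 × 100 = 4.94

4.94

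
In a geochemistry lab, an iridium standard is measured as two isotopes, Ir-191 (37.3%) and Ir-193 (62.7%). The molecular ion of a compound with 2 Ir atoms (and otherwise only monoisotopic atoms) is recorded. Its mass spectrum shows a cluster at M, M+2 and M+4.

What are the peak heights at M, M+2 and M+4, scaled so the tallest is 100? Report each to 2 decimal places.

Expanding (0.373 + 0.627)^2:
P(M) = 0.373^2 = 0.139129
P(M+2) = 2 × 0.373^1 × 0.627^1 = 0.467742
P(M+4) = 0.627^2 = 0.393129
The M+2 peak is largest (0.467742); scaling to 100 gives 29.74 : 100.00 : 84.05.

29.74 : 100.00 : 84.05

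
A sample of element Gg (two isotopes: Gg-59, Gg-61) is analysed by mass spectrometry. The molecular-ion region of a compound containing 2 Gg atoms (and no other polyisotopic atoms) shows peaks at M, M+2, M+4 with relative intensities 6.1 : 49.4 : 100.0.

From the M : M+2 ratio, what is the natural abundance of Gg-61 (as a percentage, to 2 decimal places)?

80.19%

Write p for the Gg-59 fraction. I(M+2)/I(M) = [C(2,1)·p^1·(1−p)] / p^2 = 2·(1−p)/p = 49.4/6.1 = 8.0984
(1−p)/p = 8.0984/2 = 4.0492  ⇒  p = 1/(1 + 4.0492) = 0.1981
Gg-59: 19.81%, Gg-61: 80.19%.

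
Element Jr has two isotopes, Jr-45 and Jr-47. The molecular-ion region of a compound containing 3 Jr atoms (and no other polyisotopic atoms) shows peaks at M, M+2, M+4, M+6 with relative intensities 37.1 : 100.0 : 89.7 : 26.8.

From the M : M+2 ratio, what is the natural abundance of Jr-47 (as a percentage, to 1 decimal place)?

If p is the fraction of Jr that is Jr-45, then I(M+2)/I(M) = [C(3,1)·p^2·(1−p)] / p^3 = 3·(1−p)/p = 100.0/37.1 = 2.6954
(1−p)/p = 2.6954/3 = 0.8985  ⇒  p = 1/(1 + 0.8985) = 0.5267
Jr-45: 52.7%, Jr-47: 47.3%.

47.3%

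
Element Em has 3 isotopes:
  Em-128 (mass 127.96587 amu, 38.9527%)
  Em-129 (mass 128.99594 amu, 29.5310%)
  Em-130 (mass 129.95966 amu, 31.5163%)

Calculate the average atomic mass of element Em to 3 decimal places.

Weight each isotope mass by its fractional abundance: 0.389527 × 127.96587 + 0.295310 × 128.99594 + 0.315163 × 129.95966
= 49.846161 + 38.093791 + 40.958476 = 128.898428 amu

128.898 amu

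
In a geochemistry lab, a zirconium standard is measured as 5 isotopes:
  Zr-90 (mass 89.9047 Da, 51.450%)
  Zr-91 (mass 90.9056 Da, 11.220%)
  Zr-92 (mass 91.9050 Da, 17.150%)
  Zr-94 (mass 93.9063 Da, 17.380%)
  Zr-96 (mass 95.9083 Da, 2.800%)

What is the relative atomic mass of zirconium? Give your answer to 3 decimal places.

91.224 Da

The abundance-weighted mean is 0.51450 × 89.9047 + 0.11220 × 90.9056 + 0.17150 × 91.9050 + 0.17380 × 93.9063 + 0.02800 × 95.9083
= 46.25597 + 10.19961 + 15.76171 + 16.32091 + 2.68543 = 91.22363 Da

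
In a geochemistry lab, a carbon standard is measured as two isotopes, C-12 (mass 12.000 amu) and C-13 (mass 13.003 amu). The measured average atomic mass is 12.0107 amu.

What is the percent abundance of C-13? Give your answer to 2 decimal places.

Writing the weighted mean with unknown fraction x of C-12:
12.000·x + 13.003·(1 − x) = 12.0107
(12.000 − 13.003)·x = 12.0107 − 13.003
x = -0.9923 / -1.003 = 0.98933 → 98.93% C-12, 1.07% C-13.

1.07%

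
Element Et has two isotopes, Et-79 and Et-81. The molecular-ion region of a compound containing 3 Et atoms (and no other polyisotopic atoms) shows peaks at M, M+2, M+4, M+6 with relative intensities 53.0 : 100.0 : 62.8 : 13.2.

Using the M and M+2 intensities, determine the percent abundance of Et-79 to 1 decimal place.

61.4%

If p is the fraction of Et that is Et-79, then I(M+2)/I(M) = [C(3,1)·p^2·(1−p)] / p^3 = 3·(1−p)/p = 100.0/53.0 = 1.8868
(1−p)/p = 1.8868/3 = 0.6289  ⇒  p = 1/(1 + 0.6289) = 0.6139
Et-79: 61.4%, Et-81: 38.6%.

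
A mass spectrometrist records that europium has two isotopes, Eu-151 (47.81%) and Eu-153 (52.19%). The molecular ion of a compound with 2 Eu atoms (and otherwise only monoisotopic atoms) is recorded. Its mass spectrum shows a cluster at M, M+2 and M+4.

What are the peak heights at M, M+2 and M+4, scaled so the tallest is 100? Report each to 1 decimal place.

45.8 : 100.0 : 54.6

Each Eu atom is independently Eu-151 (p = 0.4781) or Eu-153 (q = 0.5219); the cluster is the binomial expansion (p + q)^2.
P(M) = 0.4781^2 = 0.228580
P(M+2) = 2 × 0.4781^1 × 0.5219^1 = 0.499041
P(M+4) = 0.5219^2 = 0.272380
The M+2 peak is largest (0.499041); scaling to 100 gives 45.8 : 100.0 : 54.6.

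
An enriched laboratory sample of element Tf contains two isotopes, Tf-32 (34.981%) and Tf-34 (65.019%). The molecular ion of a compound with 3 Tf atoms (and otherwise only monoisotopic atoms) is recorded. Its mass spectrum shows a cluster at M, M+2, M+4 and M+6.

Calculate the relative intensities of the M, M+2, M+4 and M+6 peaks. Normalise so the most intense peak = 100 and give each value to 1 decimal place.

Expanding (0.34981 + 0.65019)^3:
P(M) = 0.34981^3 = 0.042805
P(M+2) = 3 × 0.34981^2 × 0.65019^1 = 0.238685
P(M+4) = 3 × 0.34981^1 × 0.65019^2 = 0.443643
P(M+6) = 0.65019^3 = 0.274866
The M+4 peak is largest (0.443643); scaling to 100 gives 9.6 : 53.8 : 100.0 : 62.0.

9.6 : 53.8 : 100.0 : 62.0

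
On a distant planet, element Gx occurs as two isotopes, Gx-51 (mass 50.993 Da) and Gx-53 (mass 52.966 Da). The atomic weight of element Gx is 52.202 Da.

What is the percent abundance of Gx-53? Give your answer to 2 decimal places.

61.28%

With x = fraction of Gx-51 (so Gx-53 is 1 − x):
50.993·x + 52.966·(1 − x) = 52.202
(50.993 − 52.966)·x = 52.202 − 52.966
x = -0.764 / -1.973 = 0.38723 → 38.72% Gx-51, 61.28% Gx-53.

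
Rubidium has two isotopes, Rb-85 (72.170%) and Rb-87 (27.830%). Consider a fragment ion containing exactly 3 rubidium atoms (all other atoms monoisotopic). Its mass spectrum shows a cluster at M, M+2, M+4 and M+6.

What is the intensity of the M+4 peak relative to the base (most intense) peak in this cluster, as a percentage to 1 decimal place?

(0.72170 + 0.27830)^3 gives M 0.3759, M+2 0.4349, M+4 0.1677, M+6 0.0216; the largest is M+2.
P(M+2) = C(3,1) × 0.72170^2 × 0.27830^1 = 3 × 0.52085089 × 0.2783 = 0.434858 (base)
P(M+4) = C(3,2) × 0.72170^1 × 0.27830^2 = 3 × 0.7217 × 0.07745089 = 0.167689
Relative intensity = 0.167689 / 0.434858 × 100 = 38.6

38.6%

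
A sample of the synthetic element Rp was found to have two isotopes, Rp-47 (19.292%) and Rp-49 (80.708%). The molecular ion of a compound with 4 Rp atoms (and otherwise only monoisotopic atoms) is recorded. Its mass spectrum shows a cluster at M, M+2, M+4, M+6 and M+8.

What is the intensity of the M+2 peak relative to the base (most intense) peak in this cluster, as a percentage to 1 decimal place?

Term probabilities: M 0.0014, M+2 0.0232, M+4 0.1455, M+6 0.4057, M+8 0.4243. Base peak = M+8.
P(M+8) = C(4,4) × 0.19292^0 × 0.80708^4 = 1 × 1.0000 × 0.42429346 = 0.424293 (base)
P(M+2) = C(4,1) × 0.19292^3 × 0.80708^1 = 4 × 0.00718012 × 0.80708 = 0.023180
Relative intensity = 0.023180 / 0.424293 × 100 = 5.5

5.5%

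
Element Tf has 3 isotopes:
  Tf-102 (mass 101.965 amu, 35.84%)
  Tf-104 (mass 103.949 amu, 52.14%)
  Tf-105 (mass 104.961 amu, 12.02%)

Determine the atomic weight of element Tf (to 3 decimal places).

103.360 amu

Weight each isotope mass by its fractional abundance: 0.3584 × 101.965 + 0.5214 × 103.949 + 0.1202 × 104.961
= 36.5443 + 54.1990 + 12.6163 = 103.3596 amu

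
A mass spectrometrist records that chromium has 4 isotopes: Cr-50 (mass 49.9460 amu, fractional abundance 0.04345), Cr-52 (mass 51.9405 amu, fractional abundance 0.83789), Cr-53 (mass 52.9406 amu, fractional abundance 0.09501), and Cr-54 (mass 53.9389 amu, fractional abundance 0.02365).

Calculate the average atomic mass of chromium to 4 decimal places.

The abundance-weighted mean is 0.04345 × 49.9460 + 0.83789 × 51.9405 + 0.09501 × 52.9406 + 0.02365 × 53.9389
= 2.17015 + 43.52043 + 5.02989 + 1.27565 = 51.99612 amu

51.9961 amu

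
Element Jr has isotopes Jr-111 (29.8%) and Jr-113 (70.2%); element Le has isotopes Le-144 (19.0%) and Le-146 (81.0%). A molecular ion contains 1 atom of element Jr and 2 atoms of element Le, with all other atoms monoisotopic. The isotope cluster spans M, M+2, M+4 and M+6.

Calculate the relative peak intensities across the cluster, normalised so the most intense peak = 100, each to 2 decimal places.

Element Jr pattern (n=1): 0.2980 : 0.7020
Element Le pattern (n=2): 0.0361 : 0.3078 : 0.6561
Convolve the two distributions (both contribute in 2-u steps):
  M: 0.2980×0.0361 = 0.010758
  M+2: 0.2980×0.3078 + 0.7020×0.0361 = 0.117067
  M+4: 0.2980×0.6561 + 0.7020×0.3078 = 0.411593
  M+6: 0.7020×0.6561 = 0.460582
Scale to base peak (0.460582) = 100: 2.34 : 25.42 : 89.36 : 100.00

2.34 : 25.42 : 89.36 : 100.00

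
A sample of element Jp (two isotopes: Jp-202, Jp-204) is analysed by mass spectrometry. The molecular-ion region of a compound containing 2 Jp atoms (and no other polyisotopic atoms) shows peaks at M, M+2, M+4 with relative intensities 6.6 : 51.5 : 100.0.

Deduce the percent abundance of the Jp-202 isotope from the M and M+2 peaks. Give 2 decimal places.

Write p for the Jp-202 fraction. I(M+2)/I(M) = [C(2,1)·p^1·(1−p)] / p^2 = 2·(1−p)/p = 51.5/6.6 = 7.8030
(1−p)/p = 7.8030/2 = 3.9015  ⇒  p = 1/(1 + 3.9015) = 0.2040
Jp-202: 20.40%, Jp-204: 79.60%.

20.40%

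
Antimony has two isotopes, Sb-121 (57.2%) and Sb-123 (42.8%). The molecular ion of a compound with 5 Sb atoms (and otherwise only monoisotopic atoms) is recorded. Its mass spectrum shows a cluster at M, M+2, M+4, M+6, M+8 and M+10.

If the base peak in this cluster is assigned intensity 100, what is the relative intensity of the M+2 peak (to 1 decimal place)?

66.8

(0.572 + 0.428)^5 gives M 0.0612, M+2 0.2291, M+4 0.3428, M+6 0.2565, M+8 0.0960, M+10 0.0144; the largest is M+4.
P(M+4) = C(5,2) × 0.572^3 × 0.428^2 = 10 × 0.18714925 × 0.183184 = 0.342827 (base)
P(M+2) = C(5,1) × 0.572^4 × 0.428^1 = 5 × 0.10704937 × 0.4280 = 0.229086
Relative intensity = 0.229086 / 0.342827 × 100 = 66.8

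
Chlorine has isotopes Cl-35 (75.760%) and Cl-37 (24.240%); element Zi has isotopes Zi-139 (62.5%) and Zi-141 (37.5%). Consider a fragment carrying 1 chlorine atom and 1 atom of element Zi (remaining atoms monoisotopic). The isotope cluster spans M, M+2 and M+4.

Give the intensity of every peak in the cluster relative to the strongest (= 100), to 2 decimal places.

Chlorine pattern (n=1): 0.7576 : 0.2424
Element Zi pattern (n=1): 0.6250 : 0.3750
Convolve the two distributions (both contribute in 2-u steps):
  M: 0.7576×0.6250 = 0.473500
  M+2: 0.7576×0.3750 + 0.2424×0.6250 = 0.435600
  M+4: 0.2424×0.3750 = 0.090900
Scale to base peak (0.473500) = 100: 100.00 : 92.00 : 19.20

100.00 : 92.00 : 19.20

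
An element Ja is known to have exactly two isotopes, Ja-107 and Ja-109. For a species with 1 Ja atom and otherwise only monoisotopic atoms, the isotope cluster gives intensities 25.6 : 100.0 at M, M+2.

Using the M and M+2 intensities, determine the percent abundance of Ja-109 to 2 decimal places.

Write p for the Ja-107 fraction. I(M+2)/I(M) = [C(1,1)·p^0·(1−p)] / p^1 = 1·(1−p)/p = 100.0/25.6 = 3.9062
(1−p)/p = 3.9062/1 = 3.9062  ⇒  p = 1/(1 + 3.9062) = 0.2038
Ja-107: 20.38%, Ja-109: 79.62%.

79.62%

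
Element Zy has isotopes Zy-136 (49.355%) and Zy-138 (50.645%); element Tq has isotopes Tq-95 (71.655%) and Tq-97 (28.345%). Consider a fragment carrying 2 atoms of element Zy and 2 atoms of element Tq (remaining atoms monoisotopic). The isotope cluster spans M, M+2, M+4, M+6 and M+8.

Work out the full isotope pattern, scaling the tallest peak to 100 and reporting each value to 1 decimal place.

35.2 : 100.0 : 99.6 : 40.6 : 5.8

Element Zy pattern (n=2): 0.2435916 : 0.4999168 : 0.2564916
Element Tq pattern (n=2): 0.5134439 : 0.40621219 : 0.0803439
Convolve the two distributions (both contribute in 2-u steps):
  M: 0.2435916×0.5134439 = 0.125071
  M+2: 0.2435916×0.40621219 + 0.4999168×0.5134439 = 0.355629
  M+4: 0.2435916×0.0803439 + 0.4999168×0.40621219 + 0.2564916×0.5134439 = 0.354337
  M+6: 0.4999168×0.0803439 + 0.2564916×0.40621219 = 0.144355
  M+8: 0.2564916×0.0803439 = 0.020608
Scale to base peak (0.355629) = 100: 35.2 : 100.0 : 99.6 : 40.6 : 5.8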